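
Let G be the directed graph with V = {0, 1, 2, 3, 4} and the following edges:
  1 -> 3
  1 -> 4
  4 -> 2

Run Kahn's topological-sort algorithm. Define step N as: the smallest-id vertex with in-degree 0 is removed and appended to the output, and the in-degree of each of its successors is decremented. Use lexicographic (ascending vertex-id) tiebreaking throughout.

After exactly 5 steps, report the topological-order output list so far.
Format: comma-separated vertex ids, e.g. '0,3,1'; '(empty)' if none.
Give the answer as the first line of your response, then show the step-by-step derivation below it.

0,1,3,4,2

step 1: output 0; order=[0]; indeg=(0,0,1,1,1)
step 2: output 1; order=[0,1]; indeg=(0,0,1,0,0)
step 3: output 3; order=[0,1,3]; indeg=(0,0,1,0,0)
step 4: output 4; order=[0,1,3,4]; indeg=(0,0,0,0,0)
step 5: output 2; order=[0,1,3,4,2]; indeg=(0,0,0,0,0)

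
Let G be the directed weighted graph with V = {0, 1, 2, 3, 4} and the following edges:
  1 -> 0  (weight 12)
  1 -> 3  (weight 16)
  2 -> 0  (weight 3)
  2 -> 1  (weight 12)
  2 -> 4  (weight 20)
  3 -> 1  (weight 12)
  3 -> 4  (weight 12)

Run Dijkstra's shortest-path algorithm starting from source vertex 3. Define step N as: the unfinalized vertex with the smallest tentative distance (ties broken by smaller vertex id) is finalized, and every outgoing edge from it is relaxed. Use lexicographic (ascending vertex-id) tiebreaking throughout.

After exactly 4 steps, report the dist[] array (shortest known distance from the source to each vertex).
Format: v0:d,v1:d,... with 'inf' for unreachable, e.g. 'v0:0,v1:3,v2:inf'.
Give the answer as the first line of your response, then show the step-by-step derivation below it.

v0:24,v1:12,v2:inf,v3:0,v4:12

step 1: dist = v0:inf,v1:12,v2:inf,v3:0,v4:12
step 2: dist = v0:24,v1:12,v2:inf,v3:0,v4:12
step 3: dist = v0:24,v1:12,v2:inf,v3:0,v4:12
step 4: dist = v0:24,v1:12,v2:inf,v3:0,v4:12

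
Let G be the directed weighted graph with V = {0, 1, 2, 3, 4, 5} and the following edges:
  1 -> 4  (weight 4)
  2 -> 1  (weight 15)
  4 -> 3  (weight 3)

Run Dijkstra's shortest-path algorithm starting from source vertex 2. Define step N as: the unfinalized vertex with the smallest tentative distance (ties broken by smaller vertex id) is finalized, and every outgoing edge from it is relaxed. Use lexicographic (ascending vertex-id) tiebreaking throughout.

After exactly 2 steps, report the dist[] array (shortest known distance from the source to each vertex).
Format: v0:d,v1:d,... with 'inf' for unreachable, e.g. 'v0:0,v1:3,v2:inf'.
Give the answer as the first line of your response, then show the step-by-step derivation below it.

v0:inf,v1:15,v2:0,v3:inf,v4:19,v5:inf

step 1: dist = v0:inf,v1:15,v2:0,v3:inf,v4:inf,v5:inf
step 2: dist = v0:inf,v1:15,v2:0,v3:inf,v4:19,v5:inf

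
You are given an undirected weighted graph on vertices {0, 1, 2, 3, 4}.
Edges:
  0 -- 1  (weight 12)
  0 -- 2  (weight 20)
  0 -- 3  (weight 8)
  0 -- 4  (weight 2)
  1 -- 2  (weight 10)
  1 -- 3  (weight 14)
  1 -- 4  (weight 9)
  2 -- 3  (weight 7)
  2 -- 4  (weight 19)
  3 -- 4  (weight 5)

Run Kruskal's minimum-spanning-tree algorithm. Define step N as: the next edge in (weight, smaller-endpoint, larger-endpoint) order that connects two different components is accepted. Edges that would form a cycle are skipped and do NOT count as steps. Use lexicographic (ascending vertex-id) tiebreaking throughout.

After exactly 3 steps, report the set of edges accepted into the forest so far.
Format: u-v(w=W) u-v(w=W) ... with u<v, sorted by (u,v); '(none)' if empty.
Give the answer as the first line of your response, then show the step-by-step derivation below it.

0-4(w=2) 2-3(w=7) 3-4(w=5)

step 1: add edge 0-4 (w=2); MST = {0-4(w=2)}
step 2: add edge 3-4 (w=5); MST = {0-4(w=2) 3-4(w=5)}
step 3: add edge 2-3 (w=7); MST = {0-4(w=2) 2-3(w=7) 3-4(w=5)}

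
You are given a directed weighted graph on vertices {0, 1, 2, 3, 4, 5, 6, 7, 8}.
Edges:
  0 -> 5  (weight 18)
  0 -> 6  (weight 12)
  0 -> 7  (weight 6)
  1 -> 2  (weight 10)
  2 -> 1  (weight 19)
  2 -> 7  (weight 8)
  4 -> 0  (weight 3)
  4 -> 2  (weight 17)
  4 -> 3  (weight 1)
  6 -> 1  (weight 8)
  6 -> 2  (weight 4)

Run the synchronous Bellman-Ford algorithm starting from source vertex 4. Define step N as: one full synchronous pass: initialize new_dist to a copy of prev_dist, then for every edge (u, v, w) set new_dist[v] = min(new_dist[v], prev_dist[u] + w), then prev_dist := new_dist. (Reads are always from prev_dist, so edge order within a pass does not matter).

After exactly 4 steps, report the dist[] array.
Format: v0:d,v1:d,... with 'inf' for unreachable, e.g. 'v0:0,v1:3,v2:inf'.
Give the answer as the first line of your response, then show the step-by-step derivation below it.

v0:3,v1:23,v2:17,v3:1,v4:0,v5:21,v6:15,v7:9,v8:inf

step 1: dist = v0:3,v1:inf,v2:17,v3:1,v4:0,v5:inf,v6:inf,v7:inf,v8:inf
step 2: dist = v0:3,v1:36,v2:17,v3:1,v4:0,v5:21,v6:15,v7:9,v8:inf
step 3: dist = v0:3,v1:23,v2:17,v3:1,v4:0,v5:21,v6:15,v7:9,v8:inf
step 4: dist = v0:3,v1:23,v2:17,v3:1,v4:0,v5:21,v6:15,v7:9,v8:inf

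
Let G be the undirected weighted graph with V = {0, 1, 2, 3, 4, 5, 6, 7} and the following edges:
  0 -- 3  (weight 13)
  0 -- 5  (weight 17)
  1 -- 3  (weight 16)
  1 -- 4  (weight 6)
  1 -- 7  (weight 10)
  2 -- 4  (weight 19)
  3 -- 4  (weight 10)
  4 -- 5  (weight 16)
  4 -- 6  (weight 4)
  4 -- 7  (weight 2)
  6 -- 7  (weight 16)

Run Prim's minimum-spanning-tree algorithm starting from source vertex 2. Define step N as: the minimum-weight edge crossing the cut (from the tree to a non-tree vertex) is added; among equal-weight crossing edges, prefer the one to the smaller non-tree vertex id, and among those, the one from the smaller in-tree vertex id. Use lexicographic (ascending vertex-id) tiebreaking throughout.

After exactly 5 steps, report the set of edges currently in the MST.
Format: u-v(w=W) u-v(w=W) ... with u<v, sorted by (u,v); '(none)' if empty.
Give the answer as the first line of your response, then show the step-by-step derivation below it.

1-4(w=6) 2-4(w=19) 3-4(w=10) 4-6(w=4) 4-7(w=2)

step 1: add edge 2-4 (w=19); MST = {2-4(w=19)}
step 2: add edge 4-7 (w=2); MST = {2-4(w=19) 4-7(w=2)}
step 3: add edge 4-6 (w=4); MST = {2-4(w=19) 4-6(w=4) 4-7(w=2)}
step 4: add edge 1-4 (w=6); MST = {1-4(w=6) 2-4(w=19) 4-6(w=4) 4-7(w=2)}
step 5: add edge 3-4 (w=10); MST = {1-4(w=6) 2-4(w=19) 3-4(w=10) 4-6(w=4) 4-7(w=2)}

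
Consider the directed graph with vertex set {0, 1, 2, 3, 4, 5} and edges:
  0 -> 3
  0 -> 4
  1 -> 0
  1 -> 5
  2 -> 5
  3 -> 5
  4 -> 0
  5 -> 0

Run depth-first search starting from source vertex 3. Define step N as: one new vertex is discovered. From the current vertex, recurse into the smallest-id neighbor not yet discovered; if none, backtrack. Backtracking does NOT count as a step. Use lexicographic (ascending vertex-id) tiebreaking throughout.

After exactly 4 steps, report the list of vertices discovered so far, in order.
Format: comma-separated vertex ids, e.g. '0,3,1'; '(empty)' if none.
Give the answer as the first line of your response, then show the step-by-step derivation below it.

3,5,0,4

step 1: discover 3; path=3; order=3
step 2: discover 5; path=3>5; order=3,5
step 3: discover 0; path=3>5>0; order=3,5,0
step 4: discover 4; path=3>5>0>4; order=3,5,0,4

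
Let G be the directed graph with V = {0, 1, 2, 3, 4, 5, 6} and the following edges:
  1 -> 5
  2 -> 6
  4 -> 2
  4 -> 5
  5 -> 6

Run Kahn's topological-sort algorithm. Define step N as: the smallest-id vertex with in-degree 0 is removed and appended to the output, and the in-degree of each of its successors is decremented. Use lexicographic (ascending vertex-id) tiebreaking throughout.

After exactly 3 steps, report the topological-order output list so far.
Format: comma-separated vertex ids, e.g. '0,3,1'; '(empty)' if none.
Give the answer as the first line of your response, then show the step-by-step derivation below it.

0,1,3

step 1: output 0; order=[0]; indeg=(0,0,1,0,0,2,2)
step 2: output 1; order=[0,1]; indeg=(0,0,1,0,0,1,2)
step 3: output 3; order=[0,1,3]; indeg=(0,0,1,0,0,1,2)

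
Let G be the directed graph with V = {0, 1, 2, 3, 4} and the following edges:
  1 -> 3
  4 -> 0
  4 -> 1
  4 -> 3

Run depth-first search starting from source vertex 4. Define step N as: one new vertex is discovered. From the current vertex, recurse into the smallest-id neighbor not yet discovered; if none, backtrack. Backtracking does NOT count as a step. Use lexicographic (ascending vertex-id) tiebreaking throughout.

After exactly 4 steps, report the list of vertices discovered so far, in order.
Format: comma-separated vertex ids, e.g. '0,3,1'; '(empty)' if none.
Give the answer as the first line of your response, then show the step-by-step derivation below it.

4,0,1,3

step 1: discover 4; path=4; order=4
step 2: discover 0; path=4>0; order=4,0
step 3: discover 1; path=4>1; order=4,0,1
step 4: discover 3; path=4>1>3; order=4,0,1,3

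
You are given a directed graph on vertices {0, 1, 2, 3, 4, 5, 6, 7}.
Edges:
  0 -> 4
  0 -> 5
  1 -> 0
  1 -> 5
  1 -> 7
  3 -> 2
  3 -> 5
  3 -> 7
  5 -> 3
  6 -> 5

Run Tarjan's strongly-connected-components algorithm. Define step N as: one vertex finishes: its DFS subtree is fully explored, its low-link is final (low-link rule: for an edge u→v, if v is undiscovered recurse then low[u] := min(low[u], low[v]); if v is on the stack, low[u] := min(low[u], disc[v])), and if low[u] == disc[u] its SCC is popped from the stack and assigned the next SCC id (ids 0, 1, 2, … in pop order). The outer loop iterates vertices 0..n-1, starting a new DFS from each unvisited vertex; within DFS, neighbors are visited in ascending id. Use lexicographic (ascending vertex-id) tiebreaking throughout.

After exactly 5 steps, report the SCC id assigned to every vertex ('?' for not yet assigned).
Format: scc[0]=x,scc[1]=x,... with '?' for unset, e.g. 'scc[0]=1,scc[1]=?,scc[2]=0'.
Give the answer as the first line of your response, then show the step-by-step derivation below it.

scc[0]=?,scc[1]=?,scc[2]=1,scc[3]=3,scc[4]=0,scc[5]=3,scc[6]=?,scc[7]=2

step 1: low=(low[0]=0,low[1]=?,low[2]=?,low[3]=?,low[4]=1,low[5]=?,low[6]=?,low[7]=?); scc=(scc[0]=?,scc[1]=?,scc[2]=?,scc[3]=?,scc[4]=0,scc[5]=?,scc[6]=?,scc[7]=?)
step 2: low=(low[0]=0,low[1]=?,low[2]=4,low[3]=3,low[4]=1,low[5]=2,low[6]=?,low[7]=?); scc=(scc[0]=?,scc[1]=?,scc[2]=1,scc[3]=?,scc[4]=0,scc[5]=?,scc[6]=?,scc[7]=?)
step 3: low=(low[0]=0,low[1]=?,low[2]=4,low[3]=2,low[4]=1,low[5]=2,low[6]=?,low[7]=5); scc=(scc[0]=?,scc[1]=?,scc[2]=1,scc[3]=?,scc[4]=0,scc[5]=?,scc[6]=?,scc[7]=2)
step 4: low=(low[0]=0,low[1]=?,low[2]=4,low[3]=2,low[4]=1,low[5]=2,low[6]=?,low[7]=5); scc=(scc[0]=?,scc[1]=?,scc[2]=1,scc[3]=?,scc[4]=0,scc[5]=?,scc[6]=?,scc[7]=2)
step 5: low=(low[0]=0,low[1]=?,low[2]=4,low[3]=2,low[4]=1,low[5]=2,low[6]=?,low[7]=5); scc=(scc[0]=?,scc[1]=?,scc[2]=1,scc[3]=3,scc[4]=0,scc[5]=3,scc[6]=?,scc[7]=2)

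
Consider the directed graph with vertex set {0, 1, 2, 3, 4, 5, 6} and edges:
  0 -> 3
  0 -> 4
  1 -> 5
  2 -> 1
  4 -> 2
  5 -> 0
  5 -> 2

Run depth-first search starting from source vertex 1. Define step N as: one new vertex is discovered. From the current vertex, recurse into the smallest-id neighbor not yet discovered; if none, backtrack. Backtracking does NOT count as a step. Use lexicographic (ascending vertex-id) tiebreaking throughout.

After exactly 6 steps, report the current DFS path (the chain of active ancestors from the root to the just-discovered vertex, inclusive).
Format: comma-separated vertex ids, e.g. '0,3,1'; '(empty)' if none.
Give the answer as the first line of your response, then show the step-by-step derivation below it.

1,5,0,4,2

step 1: discover 1; path=1; order=1
step 2: discover 5; path=1>5; order=1,5
step 3: discover 0; path=1>5>0; order=1,5,0
step 4: discover 3; path=1>5>0>3; order=1,5,0,3
step 5: discover 4; path=1>5>0>4; order=1,5,0,3,4
step 6: discover 2; path=1>5>0>4>2; order=1,5,0,3,4,2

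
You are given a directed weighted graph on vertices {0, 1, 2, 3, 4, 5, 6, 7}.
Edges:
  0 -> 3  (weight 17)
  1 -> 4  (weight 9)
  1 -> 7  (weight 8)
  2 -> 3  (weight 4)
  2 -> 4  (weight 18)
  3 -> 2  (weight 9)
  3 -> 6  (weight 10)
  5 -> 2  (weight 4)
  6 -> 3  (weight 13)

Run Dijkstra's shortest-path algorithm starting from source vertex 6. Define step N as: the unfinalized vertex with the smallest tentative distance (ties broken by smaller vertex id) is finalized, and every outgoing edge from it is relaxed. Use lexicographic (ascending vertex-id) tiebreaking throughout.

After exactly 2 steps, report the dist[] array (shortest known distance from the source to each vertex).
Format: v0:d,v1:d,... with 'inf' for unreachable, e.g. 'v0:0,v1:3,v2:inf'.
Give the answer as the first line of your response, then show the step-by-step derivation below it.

v0:inf,v1:inf,v2:22,v3:13,v4:inf,v5:inf,v6:0,v7:inf

step 1: dist = v0:inf,v1:inf,v2:inf,v3:13,v4:inf,v5:inf,v6:0,v7:inf
step 2: dist = v0:inf,v1:inf,v2:22,v3:13,v4:inf,v5:inf,v6:0,v7:inf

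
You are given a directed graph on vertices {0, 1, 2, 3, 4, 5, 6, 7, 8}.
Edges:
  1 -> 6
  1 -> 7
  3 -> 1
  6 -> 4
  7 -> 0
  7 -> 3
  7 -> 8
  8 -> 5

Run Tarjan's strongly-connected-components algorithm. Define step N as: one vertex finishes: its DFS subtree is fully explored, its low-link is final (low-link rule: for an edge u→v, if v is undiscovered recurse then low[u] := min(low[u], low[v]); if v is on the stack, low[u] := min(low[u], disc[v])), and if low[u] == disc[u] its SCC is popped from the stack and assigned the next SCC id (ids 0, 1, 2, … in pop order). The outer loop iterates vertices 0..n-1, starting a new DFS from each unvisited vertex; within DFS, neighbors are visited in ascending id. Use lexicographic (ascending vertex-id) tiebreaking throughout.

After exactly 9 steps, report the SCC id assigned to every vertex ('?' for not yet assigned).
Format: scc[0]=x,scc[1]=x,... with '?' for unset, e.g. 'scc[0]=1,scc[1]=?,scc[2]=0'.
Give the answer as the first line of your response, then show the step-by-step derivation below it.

scc[0]=0,scc[1]=5,scc[2]=6,scc[3]=5,scc[4]=1,scc[5]=3,scc[6]=2,scc[7]=5,scc[8]=4

step 1: low=(low[0]=0,low[1]=?,low[2]=?,low[3]=?,low[4]=?,low[5]=?,low[6]=?,low[7]=?,low[8]=?); scc=(scc[0]=0,scc[1]=?,scc[2]=?,scc[3]=?,scc[4]=?,scc[5]=?,scc[6]=?,scc[7]=?,scc[8]=?)
step 2: low=(low[0]=0,low[1]=1,low[2]=?,low[3]=?,low[4]=3,low[5]=?,low[6]=2,low[7]=?,low[8]=?); scc=(scc[0]=0,scc[1]=?,scc[2]=?,scc[3]=?,scc[4]=1,scc[5]=?,scc[6]=?,scc[7]=?,scc[8]=?)
step 3: low=(low[0]=0,low[1]=1,low[2]=?,low[3]=?,low[4]=3,low[5]=?,low[6]=2,low[7]=?,low[8]=?); scc=(scc[0]=0,scc[1]=?,scc[2]=?,scc[3]=?,scc[4]=1,scc[5]=?,scc[6]=2,scc[7]=?,scc[8]=?)
step 4: low=(low[0]=0,low[1]=1,low[2]=?,low[3]=1,low[4]=3,low[5]=?,low[6]=2,low[7]=4,low[8]=?); scc=(scc[0]=0,scc[1]=?,scc[2]=?,scc[3]=?,scc[4]=1,scc[5]=?,scc[6]=2,scc[7]=?,scc[8]=?)
step 5: low=(low[0]=0,low[1]=1,low[2]=?,low[3]=1,low[4]=3,low[5]=7,low[6]=2,low[7]=1,low[8]=6); scc=(scc[0]=0,scc[1]=?,scc[2]=?,scc[3]=?,scc[4]=1,scc[5]=3,scc[6]=2,scc[7]=?,scc[8]=?)
step 6: low=(low[0]=0,low[1]=1,low[2]=?,low[3]=1,low[4]=3,low[5]=7,low[6]=2,low[7]=1,low[8]=6); scc=(scc[0]=0,scc[1]=?,scc[2]=?,scc[3]=?,scc[4]=1,scc[5]=3,scc[6]=2,scc[7]=?,scc[8]=4)
step 7: low=(low[0]=0,low[1]=1,low[2]=?,low[3]=1,low[4]=3,low[5]=7,low[6]=2,low[7]=1,low[8]=6); scc=(scc[0]=0,scc[1]=?,scc[2]=?,scc[3]=?,scc[4]=1,scc[5]=3,scc[6]=2,scc[7]=?,scc[8]=4)
step 8: low=(low[0]=0,low[1]=1,low[2]=?,low[3]=1,low[4]=3,low[5]=7,low[6]=2,low[7]=1,low[8]=6); scc=(scc[0]=0,scc[1]=5,scc[2]=?,scc[3]=5,scc[4]=1,scc[5]=3,scc[6]=2,scc[7]=5,scc[8]=4)
step 9: low=(low[0]=0,low[1]=1,low[2]=8,low[3]=1,low[4]=3,low[5]=7,low[6]=2,low[7]=1,low[8]=6); scc=(scc[0]=0,scc[1]=5,scc[2]=6,scc[3]=5,scc[4]=1,scc[5]=3,scc[6]=2,scc[7]=5,scc[8]=4)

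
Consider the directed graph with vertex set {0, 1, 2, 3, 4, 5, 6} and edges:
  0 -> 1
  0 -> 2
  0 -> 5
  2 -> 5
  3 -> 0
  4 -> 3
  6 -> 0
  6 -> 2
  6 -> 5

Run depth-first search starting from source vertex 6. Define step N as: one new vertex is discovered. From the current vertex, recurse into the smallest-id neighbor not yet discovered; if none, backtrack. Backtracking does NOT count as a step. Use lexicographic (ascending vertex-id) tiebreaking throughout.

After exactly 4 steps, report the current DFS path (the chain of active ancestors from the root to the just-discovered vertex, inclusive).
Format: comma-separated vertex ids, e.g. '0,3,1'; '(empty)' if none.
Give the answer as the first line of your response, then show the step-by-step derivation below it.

6,0,2

step 1: discover 6; path=6; order=6
step 2: discover 0; path=6>0; order=6,0
step 3: discover 1; path=6>0>1; order=6,0,1
step 4: discover 2; path=6>0>2; order=6,0,1,2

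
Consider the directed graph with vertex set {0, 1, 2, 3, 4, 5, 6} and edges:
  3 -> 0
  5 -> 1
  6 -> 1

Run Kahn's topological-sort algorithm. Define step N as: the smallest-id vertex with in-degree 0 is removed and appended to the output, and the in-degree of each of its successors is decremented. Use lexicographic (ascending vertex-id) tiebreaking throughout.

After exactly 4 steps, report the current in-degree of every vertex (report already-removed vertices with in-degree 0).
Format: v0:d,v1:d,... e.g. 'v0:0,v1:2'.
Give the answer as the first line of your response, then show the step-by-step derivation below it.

v0:0,v1:2,v2:0,v3:0,v4:0,v5:0,v6:0

step 1: output 2; order=[2]; indeg=(1,2,0,0,0,0,0)
step 2: output 3; order=[2,3]; indeg=(0,2,0,0,0,0,0)
step 3: output 0; order=[2,3,0]; indeg=(0,2,0,0,0,0,0)
step 4: output 4; order=[2,3,0,4]; indeg=(0,2,0,0,0,0,0)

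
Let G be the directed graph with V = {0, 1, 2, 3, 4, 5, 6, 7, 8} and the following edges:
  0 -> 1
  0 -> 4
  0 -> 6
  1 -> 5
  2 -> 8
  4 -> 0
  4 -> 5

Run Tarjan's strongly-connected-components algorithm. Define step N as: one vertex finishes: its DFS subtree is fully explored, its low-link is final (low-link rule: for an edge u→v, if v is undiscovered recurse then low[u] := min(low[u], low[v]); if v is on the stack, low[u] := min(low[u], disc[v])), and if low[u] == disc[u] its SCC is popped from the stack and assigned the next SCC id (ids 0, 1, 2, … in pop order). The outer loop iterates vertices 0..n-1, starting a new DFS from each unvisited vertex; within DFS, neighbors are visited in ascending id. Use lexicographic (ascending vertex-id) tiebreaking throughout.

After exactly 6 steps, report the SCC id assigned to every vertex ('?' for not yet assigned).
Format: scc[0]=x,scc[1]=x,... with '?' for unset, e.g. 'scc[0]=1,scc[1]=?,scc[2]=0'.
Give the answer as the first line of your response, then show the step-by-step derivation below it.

scc[0]=3,scc[1]=1,scc[2]=?,scc[3]=?,scc[4]=3,scc[5]=0,scc[6]=2,scc[7]=?,scc[8]=4

step 1: low=(low[0]=0,low[1]=1,low[2]=?,low[3]=?,low[4]=?,low[5]=2,low[6]=?,low[7]=?,low[8]=?); scc=(scc[0]=?,scc[1]=?,scc[2]=?,scc[3]=?,scc[4]=?,scc[5]=0,scc[6]=?,scc[7]=?,scc[8]=?)
step 2: low=(low[0]=0,low[1]=1,low[2]=?,low[3]=?,low[4]=?,low[5]=2,low[6]=?,low[7]=?,low[8]=?); scc=(scc[0]=?,scc[1]=1,scc[2]=?,scc[3]=?,scc[4]=?,scc[5]=0,scc[6]=?,scc[7]=?,scc[8]=?)
step 3: low=(low[0]=0,low[1]=1,low[2]=?,low[3]=?,low[4]=0,low[5]=2,low[6]=?,low[7]=?,low[8]=?); scc=(scc[0]=?,scc[1]=1,scc[2]=?,scc[3]=?,scc[4]=?,scc[5]=0,scc[6]=?,scc[7]=?,scc[8]=?)
step 4: low=(low[0]=0,low[1]=1,low[2]=?,low[3]=?,low[4]=0,low[5]=2,low[6]=4,low[7]=?,low[8]=?); scc=(scc[0]=?,scc[1]=1,scc[2]=?,scc[3]=?,scc[4]=?,scc[5]=0,scc[6]=2,scc[7]=?,scc[8]=?)
step 5: low=(low[0]=0,low[1]=1,low[2]=?,low[3]=?,low[4]=0,low[5]=2,low[6]=4,low[7]=?,low[8]=?); scc=(scc[0]=3,scc[1]=1,scc[2]=?,scc[3]=?,scc[4]=3,scc[5]=0,scc[6]=2,scc[7]=?,scc[8]=?)
step 6: low=(low[0]=0,low[1]=1,low[2]=5,low[3]=?,low[4]=0,low[5]=2,low[6]=4,low[7]=?,low[8]=6); scc=(scc[0]=3,scc[1]=1,scc[2]=?,scc[3]=?,scc[4]=3,scc[5]=0,scc[6]=2,scc[7]=?,scc[8]=4)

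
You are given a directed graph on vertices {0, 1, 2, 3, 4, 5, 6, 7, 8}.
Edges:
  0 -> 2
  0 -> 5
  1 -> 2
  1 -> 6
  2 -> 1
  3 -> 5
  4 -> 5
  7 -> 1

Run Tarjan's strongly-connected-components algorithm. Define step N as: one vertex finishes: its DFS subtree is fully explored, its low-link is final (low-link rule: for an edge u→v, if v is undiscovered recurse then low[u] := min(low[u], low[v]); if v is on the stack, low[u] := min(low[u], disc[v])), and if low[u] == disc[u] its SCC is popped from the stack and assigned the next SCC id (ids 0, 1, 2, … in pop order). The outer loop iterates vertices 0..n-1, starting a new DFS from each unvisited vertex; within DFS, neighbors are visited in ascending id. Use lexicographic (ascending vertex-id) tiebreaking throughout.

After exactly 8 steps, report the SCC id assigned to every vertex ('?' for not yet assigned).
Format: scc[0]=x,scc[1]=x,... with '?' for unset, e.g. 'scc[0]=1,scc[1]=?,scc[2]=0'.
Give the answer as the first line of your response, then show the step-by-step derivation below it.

scc[0]=3,scc[1]=1,scc[2]=1,scc[3]=4,scc[4]=5,scc[5]=2,scc[6]=0,scc[7]=6,scc[8]=?

step 1: low=(low[0]=0,low[1]=1,low[2]=1,low[3]=?,low[4]=?,low[5]=?,low[6]=3,low[7]=?,low[8]=?); scc=(scc[0]=?,scc[1]=?,scc[2]=?,scc[3]=?,scc[4]=?,scc[5]=?,scc[6]=0,scc[7]=?,scc[8]=?)
step 2: low=(low[0]=0,low[1]=1,low[2]=1,low[3]=?,low[4]=?,low[5]=?,low[6]=3,low[7]=?,low[8]=?); scc=(scc[0]=?,scc[1]=?,scc[2]=?,scc[3]=?,scc[4]=?,scc[5]=?,scc[6]=0,scc[7]=?,scc[8]=?)
step 3: low=(low[0]=0,low[1]=1,low[2]=1,low[3]=?,low[4]=?,low[5]=?,low[6]=3,low[7]=?,low[8]=?); scc=(scc[0]=?,scc[1]=1,scc[2]=1,scc[3]=?,scc[4]=?,scc[5]=?,scc[6]=0,scc[7]=?,scc[8]=?)
step 4: low=(low[0]=0,low[1]=1,low[2]=1,low[3]=?,low[4]=?,low[5]=4,low[6]=3,low[7]=?,low[8]=?); scc=(scc[0]=?,scc[1]=1,scc[2]=1,scc[3]=?,scc[4]=?,scc[5]=2,scc[6]=0,scc[7]=?,scc[8]=?)
step 5: low=(low[0]=0,low[1]=1,low[2]=1,low[3]=?,low[4]=?,low[5]=4,low[6]=3,low[7]=?,low[8]=?); scc=(scc[0]=3,scc[1]=1,scc[2]=1,scc[3]=?,scc[4]=?,scc[5]=2,scc[6]=0,scc[7]=?,scc[8]=?)
step 6: low=(low[0]=0,low[1]=1,low[2]=1,low[3]=5,low[4]=?,low[5]=4,low[6]=3,low[7]=?,low[8]=?); scc=(scc[0]=3,scc[1]=1,scc[2]=1,scc[3]=4,scc[4]=?,scc[5]=2,scc[6]=0,scc[7]=?,scc[8]=?)
step 7: low=(low[0]=0,low[1]=1,low[2]=1,low[3]=5,low[4]=6,low[5]=4,low[6]=3,low[7]=?,low[8]=?); scc=(scc[0]=3,scc[1]=1,scc[2]=1,scc[3]=4,scc[4]=5,scc[5]=2,scc[6]=0,scc[7]=?,scc[8]=?)
step 8: low=(low[0]=0,low[1]=1,low[2]=1,low[3]=5,low[4]=6,low[5]=4,low[6]=3,low[7]=7,low[8]=?); scc=(scc[0]=3,scc[1]=1,scc[2]=1,scc[3]=4,scc[4]=5,scc[5]=2,scc[6]=0,scc[7]=6,scc[8]=?)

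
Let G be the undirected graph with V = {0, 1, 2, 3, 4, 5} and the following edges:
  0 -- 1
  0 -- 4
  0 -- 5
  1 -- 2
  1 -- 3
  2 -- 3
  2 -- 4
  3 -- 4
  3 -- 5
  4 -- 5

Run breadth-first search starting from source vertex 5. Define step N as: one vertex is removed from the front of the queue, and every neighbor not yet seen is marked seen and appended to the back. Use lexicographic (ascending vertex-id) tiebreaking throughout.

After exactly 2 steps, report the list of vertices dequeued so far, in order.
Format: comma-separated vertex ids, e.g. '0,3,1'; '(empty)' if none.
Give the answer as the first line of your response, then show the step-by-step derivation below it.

5,0

step 1: dequeue 5; queue=[0,3,4]; order=5
step 2: dequeue 0; queue=[3,4,1]; order=5,0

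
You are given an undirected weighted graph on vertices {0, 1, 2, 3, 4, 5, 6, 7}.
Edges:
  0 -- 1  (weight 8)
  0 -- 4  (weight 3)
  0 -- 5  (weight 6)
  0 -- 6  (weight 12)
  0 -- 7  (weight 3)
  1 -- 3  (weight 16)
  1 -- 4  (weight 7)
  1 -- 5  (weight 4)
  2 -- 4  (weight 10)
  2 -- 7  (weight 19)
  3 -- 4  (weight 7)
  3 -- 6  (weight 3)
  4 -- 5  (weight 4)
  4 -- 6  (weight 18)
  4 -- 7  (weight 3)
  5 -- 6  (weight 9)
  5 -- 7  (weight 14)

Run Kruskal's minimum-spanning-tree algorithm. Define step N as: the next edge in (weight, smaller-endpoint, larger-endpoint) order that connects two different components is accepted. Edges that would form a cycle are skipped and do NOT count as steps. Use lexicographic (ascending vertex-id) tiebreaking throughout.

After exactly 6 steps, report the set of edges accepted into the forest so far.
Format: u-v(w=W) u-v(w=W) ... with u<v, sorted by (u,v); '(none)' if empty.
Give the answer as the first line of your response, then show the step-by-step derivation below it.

0-4(w=3) 0-7(w=3) 1-5(w=4) 3-4(w=7) 3-6(w=3) 4-5(w=4)

step 1: add edge 0-4 (w=3); MST = {0-4(w=3)}
step 2: add edge 0-7 (w=3); MST = {0-4(w=3) 0-7(w=3)}
step 3: add edge 3-6 (w=3); MST = {0-4(w=3) 0-7(w=3) 3-6(w=3)}
step 4: add edge 1-5 (w=4); MST = {0-4(w=3) 0-7(w=3) 1-5(w=4) 3-6(w=3)}
step 5: add edge 4-5 (w=4); MST = {0-4(w=3) 0-7(w=3) 1-5(w=4) 3-6(w=3) 4-5(w=4)}
step 6: add edge 3-4 (w=7); MST = {0-4(w=3) 0-7(w=3) 1-5(w=4) 3-4(w=7) 3-6(w=3) 4-5(w=4)}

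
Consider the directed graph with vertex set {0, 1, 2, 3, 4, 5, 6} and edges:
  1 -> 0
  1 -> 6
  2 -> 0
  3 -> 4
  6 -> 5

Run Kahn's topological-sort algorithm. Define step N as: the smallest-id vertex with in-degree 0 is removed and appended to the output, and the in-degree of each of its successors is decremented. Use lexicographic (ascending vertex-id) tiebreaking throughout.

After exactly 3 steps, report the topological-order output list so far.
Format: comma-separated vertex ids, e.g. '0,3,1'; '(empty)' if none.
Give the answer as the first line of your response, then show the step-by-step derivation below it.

1,2,0

step 1: output 1; order=[1]; indeg=(1,0,0,0,1,1,0)
step 2: output 2; order=[1,2]; indeg=(0,0,0,0,1,1,0)
step 3: output 0; order=[1,2,0]; indeg=(0,0,0,0,1,1,0)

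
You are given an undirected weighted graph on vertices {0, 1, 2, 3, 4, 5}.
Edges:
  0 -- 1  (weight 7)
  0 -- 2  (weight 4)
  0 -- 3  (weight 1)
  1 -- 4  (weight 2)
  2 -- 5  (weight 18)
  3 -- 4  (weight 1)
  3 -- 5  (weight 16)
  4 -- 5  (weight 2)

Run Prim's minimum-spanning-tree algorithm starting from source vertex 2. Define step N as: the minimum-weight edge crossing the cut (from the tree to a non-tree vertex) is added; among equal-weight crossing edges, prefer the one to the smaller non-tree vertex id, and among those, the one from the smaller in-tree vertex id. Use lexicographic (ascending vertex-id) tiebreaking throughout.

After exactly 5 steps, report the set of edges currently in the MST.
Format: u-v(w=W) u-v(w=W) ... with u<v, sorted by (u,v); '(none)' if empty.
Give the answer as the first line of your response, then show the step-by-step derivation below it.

0-2(w=4) 0-3(w=1) 1-4(w=2) 3-4(w=1) 4-5(w=2)

step 1: add edge 0-2 (w=4); MST = {0-2(w=4)}
step 2: add edge 0-3 (w=1); MST = {0-2(w=4) 0-3(w=1)}
step 3: add edge 3-4 (w=1); MST = {0-2(w=4) 0-3(w=1) 3-4(w=1)}
step 4: add edge 1-4 (w=2); MST = {0-2(w=4) 0-3(w=1) 1-4(w=2) 3-4(w=1)}
step 5: add edge 4-5 (w=2); MST = {0-2(w=4) 0-3(w=1) 1-4(w=2) 3-4(w=1) 4-5(w=2)}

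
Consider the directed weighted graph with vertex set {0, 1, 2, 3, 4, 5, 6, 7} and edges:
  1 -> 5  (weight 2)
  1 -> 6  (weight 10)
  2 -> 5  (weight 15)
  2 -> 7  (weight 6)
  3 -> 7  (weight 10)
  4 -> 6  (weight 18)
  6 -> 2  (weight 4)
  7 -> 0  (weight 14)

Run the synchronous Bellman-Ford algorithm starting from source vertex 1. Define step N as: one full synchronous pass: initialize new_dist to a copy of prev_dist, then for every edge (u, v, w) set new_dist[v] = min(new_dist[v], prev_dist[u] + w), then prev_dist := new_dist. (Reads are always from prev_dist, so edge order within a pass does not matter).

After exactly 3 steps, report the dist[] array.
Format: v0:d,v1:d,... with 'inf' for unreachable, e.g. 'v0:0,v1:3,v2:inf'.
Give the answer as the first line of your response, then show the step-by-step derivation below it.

v0:inf,v1:0,v2:14,v3:inf,v4:inf,v5:2,v6:10,v7:20

step 1: dist = v0:inf,v1:0,v2:inf,v3:inf,v4:inf,v5:2,v6:10,v7:inf
step 2: dist = v0:inf,v1:0,v2:14,v3:inf,v4:inf,v5:2,v6:10,v7:inf
step 3: dist = v0:inf,v1:0,v2:14,v3:inf,v4:inf,v5:2,v6:10,v7:20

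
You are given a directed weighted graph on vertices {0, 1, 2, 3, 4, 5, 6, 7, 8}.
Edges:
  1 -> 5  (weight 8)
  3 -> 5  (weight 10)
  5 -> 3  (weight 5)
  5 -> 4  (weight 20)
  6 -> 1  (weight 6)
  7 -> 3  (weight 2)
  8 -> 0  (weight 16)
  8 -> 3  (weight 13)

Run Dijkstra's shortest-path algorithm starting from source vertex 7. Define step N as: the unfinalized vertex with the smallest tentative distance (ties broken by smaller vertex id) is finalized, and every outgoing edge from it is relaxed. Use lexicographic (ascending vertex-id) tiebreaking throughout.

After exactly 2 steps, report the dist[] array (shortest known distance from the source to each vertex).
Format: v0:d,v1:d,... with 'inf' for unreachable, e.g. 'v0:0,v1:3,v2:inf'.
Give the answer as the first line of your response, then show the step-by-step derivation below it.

v0:inf,v1:inf,v2:inf,v3:2,v4:inf,v5:12,v6:inf,v7:0,v8:inf

step 1: dist = v0:inf,v1:inf,v2:inf,v3:2,v4:inf,v5:inf,v6:inf,v7:0,v8:inf
step 2: dist = v0:inf,v1:inf,v2:inf,v3:2,v4:inf,v5:12,v6:inf,v7:0,v8:inf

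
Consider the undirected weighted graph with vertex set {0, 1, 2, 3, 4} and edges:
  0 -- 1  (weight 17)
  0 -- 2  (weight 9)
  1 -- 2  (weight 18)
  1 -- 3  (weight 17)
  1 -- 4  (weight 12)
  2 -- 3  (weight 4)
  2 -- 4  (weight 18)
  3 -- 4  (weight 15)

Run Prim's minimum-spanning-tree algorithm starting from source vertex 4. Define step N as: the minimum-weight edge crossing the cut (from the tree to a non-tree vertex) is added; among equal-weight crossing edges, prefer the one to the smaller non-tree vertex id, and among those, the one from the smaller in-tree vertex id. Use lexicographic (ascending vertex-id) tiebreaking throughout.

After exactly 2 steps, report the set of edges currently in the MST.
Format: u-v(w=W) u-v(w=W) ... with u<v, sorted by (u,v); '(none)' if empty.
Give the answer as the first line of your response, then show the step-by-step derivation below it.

1-4(w=12) 3-4(w=15)

step 1: add edge 1-4 (w=12); MST = {1-4(w=12)}
step 2: add edge 3-4 (w=15); MST = {1-4(w=12) 3-4(w=15)}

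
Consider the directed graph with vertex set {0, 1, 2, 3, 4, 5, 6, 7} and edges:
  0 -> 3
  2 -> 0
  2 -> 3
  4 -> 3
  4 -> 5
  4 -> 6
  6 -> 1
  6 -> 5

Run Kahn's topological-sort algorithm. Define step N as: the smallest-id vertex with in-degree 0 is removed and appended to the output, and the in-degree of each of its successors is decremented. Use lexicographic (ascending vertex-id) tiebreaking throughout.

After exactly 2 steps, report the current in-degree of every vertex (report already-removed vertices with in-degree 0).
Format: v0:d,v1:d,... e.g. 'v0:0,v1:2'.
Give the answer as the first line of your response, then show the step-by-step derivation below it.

v0:0,v1:1,v2:0,v3:1,v4:0,v5:2,v6:1,v7:0

step 1: output 2; order=[2]; indeg=(0,1,0,2,0,2,1,0)
step 2: output 0; order=[2,0]; indeg=(0,1,0,1,0,2,1,0)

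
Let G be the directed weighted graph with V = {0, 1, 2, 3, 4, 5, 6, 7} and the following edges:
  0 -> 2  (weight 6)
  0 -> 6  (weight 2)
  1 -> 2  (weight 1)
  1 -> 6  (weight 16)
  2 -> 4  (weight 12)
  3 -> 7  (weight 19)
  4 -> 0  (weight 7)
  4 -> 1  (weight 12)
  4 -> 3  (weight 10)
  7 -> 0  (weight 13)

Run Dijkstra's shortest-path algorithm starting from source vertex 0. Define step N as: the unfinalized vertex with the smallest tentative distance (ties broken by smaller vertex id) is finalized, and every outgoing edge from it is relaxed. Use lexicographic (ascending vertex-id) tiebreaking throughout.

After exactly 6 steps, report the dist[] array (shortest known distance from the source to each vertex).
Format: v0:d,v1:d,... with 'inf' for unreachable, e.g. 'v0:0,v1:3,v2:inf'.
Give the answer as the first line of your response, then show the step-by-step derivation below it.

v0:0,v1:30,v2:6,v3:28,v4:18,v5:inf,v6:2,v7:47

step 1: dist = v0:0,v1:inf,v2:6,v3:inf,v4:inf,v5:inf,v6:2,v7:inf
step 2: dist = v0:0,v1:inf,v2:6,v3:inf,v4:inf,v5:inf,v6:2,v7:inf
step 3: dist = v0:0,v1:inf,v2:6,v3:inf,v4:18,v5:inf,v6:2,v7:inf
step 4: dist = v0:0,v1:30,v2:6,v3:28,v4:18,v5:inf,v6:2,v7:inf
step 5: dist = v0:0,v1:30,v2:6,v3:28,v4:18,v5:inf,v6:2,v7:47
step 6: dist = v0:0,v1:30,v2:6,v3:28,v4:18,v5:inf,v6:2,v7:47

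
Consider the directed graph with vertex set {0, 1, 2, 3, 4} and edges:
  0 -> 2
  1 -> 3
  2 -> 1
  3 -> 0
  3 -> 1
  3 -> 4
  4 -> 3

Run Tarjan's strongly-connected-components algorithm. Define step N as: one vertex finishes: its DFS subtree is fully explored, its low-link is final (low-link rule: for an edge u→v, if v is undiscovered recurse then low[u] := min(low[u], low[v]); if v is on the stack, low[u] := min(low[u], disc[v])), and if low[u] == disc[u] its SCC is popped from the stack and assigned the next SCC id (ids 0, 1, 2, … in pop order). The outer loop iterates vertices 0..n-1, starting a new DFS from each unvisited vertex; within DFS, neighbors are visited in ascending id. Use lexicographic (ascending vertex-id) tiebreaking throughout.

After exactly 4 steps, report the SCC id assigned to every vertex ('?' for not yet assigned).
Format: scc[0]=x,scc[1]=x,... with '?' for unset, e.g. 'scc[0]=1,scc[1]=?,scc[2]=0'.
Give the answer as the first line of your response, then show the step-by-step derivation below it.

scc[0]=?,scc[1]=?,scc[2]=?,scc[3]=?,scc[4]=?

step 1: low=(low[0]=0,low[1]=2,low[2]=1,low[3]=0,low[4]=3); scc=(scc[0]=?,scc[1]=?,scc[2]=?,scc[3]=?,scc[4]=?)
step 2: low=(low[0]=0,low[1]=2,low[2]=1,low[3]=0,low[4]=3); scc=(scc[0]=?,scc[1]=?,scc[2]=?,scc[3]=?,scc[4]=?)
step 3: low=(low[0]=0,low[1]=0,low[2]=1,low[3]=0,low[4]=3); scc=(scc[0]=?,scc[1]=?,scc[2]=?,scc[3]=?,scc[4]=?)
step 4: low=(low[0]=0,low[1]=0,low[2]=0,low[3]=0,low[4]=3); scc=(scc[0]=?,scc[1]=?,scc[2]=?,scc[3]=?,scc[4]=?)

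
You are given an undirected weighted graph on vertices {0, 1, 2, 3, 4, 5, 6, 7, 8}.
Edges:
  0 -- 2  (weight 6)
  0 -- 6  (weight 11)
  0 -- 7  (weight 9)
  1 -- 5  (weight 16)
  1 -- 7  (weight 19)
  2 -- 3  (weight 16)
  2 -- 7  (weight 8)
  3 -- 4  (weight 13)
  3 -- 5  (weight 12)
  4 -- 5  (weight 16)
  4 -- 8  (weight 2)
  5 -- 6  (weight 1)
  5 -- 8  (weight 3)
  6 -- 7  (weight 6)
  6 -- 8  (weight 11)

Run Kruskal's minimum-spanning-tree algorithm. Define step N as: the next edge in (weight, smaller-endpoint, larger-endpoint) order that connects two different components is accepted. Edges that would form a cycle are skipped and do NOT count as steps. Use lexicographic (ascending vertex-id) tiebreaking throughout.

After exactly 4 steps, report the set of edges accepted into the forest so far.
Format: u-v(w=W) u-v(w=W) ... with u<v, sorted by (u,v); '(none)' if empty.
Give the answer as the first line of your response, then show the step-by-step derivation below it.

0-2(w=6) 4-8(w=2) 5-6(w=1) 5-8(w=3)

step 1: add edge 5-6 (w=1); MST = {5-6(w=1)}
step 2: add edge 4-8 (w=2); MST = {4-8(w=2) 5-6(w=1)}
step 3: add edge 5-8 (w=3); MST = {4-8(w=2) 5-6(w=1) 5-8(w=3)}
step 4: add edge 0-2 (w=6); MST = {0-2(w=6) 4-8(w=2) 5-6(w=1) 5-8(w=3)}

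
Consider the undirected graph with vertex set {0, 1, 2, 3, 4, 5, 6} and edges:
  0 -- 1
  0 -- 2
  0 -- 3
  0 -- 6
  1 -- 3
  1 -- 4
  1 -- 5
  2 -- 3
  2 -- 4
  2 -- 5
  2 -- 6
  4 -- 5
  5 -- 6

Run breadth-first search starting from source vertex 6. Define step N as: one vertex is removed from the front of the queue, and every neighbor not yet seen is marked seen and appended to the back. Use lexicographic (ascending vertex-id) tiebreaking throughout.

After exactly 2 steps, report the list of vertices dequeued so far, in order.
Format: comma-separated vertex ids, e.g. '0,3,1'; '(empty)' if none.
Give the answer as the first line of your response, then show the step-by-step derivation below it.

6,0

step 1: dequeue 6; queue=[0,2,5]; order=6
step 2: dequeue 0; queue=[2,5,1,3]; order=6,0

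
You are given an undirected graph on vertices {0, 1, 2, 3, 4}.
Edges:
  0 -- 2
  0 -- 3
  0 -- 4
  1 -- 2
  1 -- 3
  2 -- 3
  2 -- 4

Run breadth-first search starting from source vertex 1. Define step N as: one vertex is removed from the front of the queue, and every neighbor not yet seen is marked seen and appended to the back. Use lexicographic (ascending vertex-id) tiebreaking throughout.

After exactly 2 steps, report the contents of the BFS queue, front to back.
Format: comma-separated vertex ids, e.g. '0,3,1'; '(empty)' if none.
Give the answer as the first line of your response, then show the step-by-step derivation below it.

3,0,4

step 1: dequeue 1; queue=[2,3]; order=1
step 2: dequeue 2; queue=[3,0,4]; order=1,2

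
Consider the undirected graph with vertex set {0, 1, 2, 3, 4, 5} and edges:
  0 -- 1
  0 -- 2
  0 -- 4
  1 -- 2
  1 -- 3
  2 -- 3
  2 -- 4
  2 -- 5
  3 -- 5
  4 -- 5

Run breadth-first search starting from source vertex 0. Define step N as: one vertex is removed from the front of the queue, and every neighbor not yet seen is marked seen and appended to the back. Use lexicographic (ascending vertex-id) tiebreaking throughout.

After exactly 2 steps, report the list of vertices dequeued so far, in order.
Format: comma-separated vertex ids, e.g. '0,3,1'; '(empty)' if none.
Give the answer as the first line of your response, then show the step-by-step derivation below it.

0,1

step 1: dequeue 0; queue=[1,2,4]; order=0
step 2: dequeue 1; queue=[2,4,3]; order=0,1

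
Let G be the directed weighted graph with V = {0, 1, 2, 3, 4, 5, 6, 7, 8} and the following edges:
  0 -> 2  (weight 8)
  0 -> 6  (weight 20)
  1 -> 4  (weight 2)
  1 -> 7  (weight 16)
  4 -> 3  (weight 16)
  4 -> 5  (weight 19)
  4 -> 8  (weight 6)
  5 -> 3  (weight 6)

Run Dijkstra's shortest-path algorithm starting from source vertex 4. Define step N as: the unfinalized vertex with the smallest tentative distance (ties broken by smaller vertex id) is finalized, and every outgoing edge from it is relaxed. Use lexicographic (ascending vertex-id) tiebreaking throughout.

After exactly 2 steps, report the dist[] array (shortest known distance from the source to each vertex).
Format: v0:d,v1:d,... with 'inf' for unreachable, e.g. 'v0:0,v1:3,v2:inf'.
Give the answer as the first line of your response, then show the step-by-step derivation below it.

v0:inf,v1:inf,v2:inf,v3:16,v4:0,v5:19,v6:inf,v7:inf,v8:6

step 1: dist = v0:inf,v1:inf,v2:inf,v3:16,v4:0,v5:19,v6:inf,v7:inf,v8:6
step 2: dist = v0:inf,v1:inf,v2:inf,v3:16,v4:0,v5:19,v6:inf,v7:inf,v8:6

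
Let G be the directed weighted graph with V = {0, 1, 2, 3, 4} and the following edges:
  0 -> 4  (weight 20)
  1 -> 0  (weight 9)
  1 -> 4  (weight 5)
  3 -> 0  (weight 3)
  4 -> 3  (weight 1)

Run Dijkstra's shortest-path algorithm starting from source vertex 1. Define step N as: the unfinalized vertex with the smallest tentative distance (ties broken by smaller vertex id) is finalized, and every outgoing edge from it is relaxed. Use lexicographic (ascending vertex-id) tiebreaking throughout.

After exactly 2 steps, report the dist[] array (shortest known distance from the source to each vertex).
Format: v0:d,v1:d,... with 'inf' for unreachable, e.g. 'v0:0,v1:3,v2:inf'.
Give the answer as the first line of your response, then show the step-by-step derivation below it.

v0:9,v1:0,v2:inf,v3:6,v4:5

step 1: dist = v0:9,v1:0,v2:inf,v3:inf,v4:5
step 2: dist = v0:9,v1:0,v2:inf,v3:6,v4:5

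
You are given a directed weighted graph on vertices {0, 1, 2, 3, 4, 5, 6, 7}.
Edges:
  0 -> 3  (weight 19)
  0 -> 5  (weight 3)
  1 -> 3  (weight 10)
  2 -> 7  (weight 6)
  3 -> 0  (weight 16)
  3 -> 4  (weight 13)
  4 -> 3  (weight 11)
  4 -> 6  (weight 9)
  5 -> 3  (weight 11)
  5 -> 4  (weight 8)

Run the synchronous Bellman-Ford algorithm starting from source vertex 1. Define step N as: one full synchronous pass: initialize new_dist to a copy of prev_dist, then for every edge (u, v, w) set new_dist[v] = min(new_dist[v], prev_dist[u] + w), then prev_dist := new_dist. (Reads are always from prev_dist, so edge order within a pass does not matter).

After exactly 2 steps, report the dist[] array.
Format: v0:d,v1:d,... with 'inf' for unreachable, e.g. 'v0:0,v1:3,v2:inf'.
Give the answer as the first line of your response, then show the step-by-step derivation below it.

v0:26,v1:0,v2:inf,v3:10,v4:23,v5:inf,v6:inf,v7:inf

step 1: dist = v0:inf,v1:0,v2:inf,v3:10,v4:inf,v5:inf,v6:inf,v7:inf
step 2: dist = v0:26,v1:0,v2:inf,v3:10,v4:23,v5:inf,v6:inf,v7:inf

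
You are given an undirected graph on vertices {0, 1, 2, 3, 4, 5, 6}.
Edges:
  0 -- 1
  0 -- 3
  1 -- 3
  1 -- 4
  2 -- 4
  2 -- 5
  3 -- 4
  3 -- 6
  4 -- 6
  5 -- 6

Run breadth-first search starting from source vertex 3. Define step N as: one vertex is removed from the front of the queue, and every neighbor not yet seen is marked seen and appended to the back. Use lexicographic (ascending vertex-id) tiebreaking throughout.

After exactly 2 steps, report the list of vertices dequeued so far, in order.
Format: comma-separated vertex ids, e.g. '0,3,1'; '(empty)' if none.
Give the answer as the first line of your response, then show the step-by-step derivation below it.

3,0

step 1: dequeue 3; queue=[0,1,4,6]; order=3
step 2: dequeue 0; queue=[1,4,6]; order=3,0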